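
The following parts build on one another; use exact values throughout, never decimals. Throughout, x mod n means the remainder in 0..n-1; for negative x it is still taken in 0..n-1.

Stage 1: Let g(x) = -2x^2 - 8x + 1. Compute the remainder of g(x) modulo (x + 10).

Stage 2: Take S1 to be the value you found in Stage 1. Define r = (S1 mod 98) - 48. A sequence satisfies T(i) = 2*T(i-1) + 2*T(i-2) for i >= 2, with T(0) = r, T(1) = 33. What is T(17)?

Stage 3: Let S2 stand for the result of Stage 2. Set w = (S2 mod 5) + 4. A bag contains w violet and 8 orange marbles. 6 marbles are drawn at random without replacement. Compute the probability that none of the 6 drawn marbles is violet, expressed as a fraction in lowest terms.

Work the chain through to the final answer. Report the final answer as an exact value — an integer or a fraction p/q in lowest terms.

1/33

Stage 1: remainder = value at the root: -2*(-10)^2 - 8*(-10)^1 + 1 = (-200) + (80) + (1) = -119; answer -119
Stage 2: S1 = -119; r = 29; T(2) = 2*(33) + 2*(29) = 124; iterating: T(2)=124, T(3)=314, T(4)=876, T(5)=2380, T(6)=6512, T(7)=17784, T(8)=48592, T(9)=132752, T(10)=362688, T(11)=990880, T(12)=2707136, T(13)=7396032, T(14)=20206336, T(15)=55204736, T(16)=150822144, T(17)=412053760; answer 412053760
Stage 3: S2 = 412053760; w = 4; total draws C(12,6) = 924; favorable C(8,6) = 28; P = 1/33; answer 1/33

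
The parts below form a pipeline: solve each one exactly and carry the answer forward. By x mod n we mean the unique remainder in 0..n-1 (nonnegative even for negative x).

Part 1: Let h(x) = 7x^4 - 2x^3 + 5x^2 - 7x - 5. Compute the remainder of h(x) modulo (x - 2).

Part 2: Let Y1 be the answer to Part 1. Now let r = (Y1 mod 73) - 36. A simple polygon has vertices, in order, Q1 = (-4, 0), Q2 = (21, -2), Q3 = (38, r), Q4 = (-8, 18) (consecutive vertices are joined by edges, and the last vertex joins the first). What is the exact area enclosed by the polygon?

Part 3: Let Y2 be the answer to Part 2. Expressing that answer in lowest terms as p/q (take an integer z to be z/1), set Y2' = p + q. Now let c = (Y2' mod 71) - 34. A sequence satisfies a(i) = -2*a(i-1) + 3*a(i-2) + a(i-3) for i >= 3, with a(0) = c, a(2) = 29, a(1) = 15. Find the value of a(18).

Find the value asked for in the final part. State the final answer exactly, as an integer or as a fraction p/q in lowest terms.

322126424

Part 1: remainder = value at the root: 7*(2)^4 - 2*(2)^3 + 5*(2)^2 - 7*(2)^1 - 5 = (112) + (-16) + (20) + (-14) + (-5) = 97; answer 97
Part 2: Y1 = 97; r = -12; cross terms: (-4*-2 - 21*0)=8, (21*-12 - 38*-2)=-176, (38*18 - -8*-12)=588, (-8*0 - -4*18)=72; twice the area = |492| = 492; area = 246; answer 246
Part 3: Y2 = 246; threaded value p + q = 247; c = 0; a(3) = -2*(29) + 3*(15) + 1*(0) = -13; iterating: a(3)=-13, a(4)=128, a(5)=-266, a(6)=903, a(7)=-2476, a(8)=7395, a(9)=-21315, a(10)=62339, a(11)=-181228, a(12)=528158, a(13)=-1537661, a(14)=4478568, a(15)=-13041961, a(16)=37981965, a(17)=-110611245, a(18)=322126424; answer 322126424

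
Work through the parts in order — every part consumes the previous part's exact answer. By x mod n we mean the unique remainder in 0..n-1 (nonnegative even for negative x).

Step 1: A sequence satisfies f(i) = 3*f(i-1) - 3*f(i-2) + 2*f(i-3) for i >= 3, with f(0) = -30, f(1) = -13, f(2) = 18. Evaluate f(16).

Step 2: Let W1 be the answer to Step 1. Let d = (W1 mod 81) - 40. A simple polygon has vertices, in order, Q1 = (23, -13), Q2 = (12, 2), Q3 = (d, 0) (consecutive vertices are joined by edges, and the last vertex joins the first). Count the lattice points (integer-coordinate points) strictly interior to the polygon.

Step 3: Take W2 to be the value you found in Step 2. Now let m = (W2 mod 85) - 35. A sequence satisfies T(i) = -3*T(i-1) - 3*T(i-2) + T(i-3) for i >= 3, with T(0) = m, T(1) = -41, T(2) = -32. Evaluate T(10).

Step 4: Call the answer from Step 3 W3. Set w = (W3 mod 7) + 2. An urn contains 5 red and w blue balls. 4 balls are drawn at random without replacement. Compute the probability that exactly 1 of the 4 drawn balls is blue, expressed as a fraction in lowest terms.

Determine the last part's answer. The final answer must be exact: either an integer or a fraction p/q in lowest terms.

Step 1: f(3) = 3*(18) - 3*(-13) + 2*(-30) = 33; iterating: f(3)=33, f(4)=19, f(5)=-6, f(6)=-9, f(7)=29, f(8)=102, f(9)=201, f(10)=355, f(11)=666, f(12)=1335, f(13)=2717, f(14)=5478, f(15)=10953, f(16)=21859; answer 21859
Step 2: W1 = 21859; d = 30; cross terms: (23*2 - 12*-13)=202, (12*0 - 30*2)=-60, (30*-13 - 23*0)=-390; twice the area = |-248| = 248; area = 124; boundary points = 1 + 2 + 1 = 4; strictly interior points = area - boundary/2 + 1 = 123; answer 123
Step 3: W2 = 123; m = 3; T(3) = -3*(-32) - 3*(-41) + 1*(3) = 222; iterating: T(3)=222, T(4)=-611, T(5)=1135, T(6)=-1350, T(7)=34, T(8)=5083, T(9)=-16701, T(10)=34888; answer 34888
Step 4: W3 = 34888; w = 2; total draws C(7,4) = 35; favorable C(2,1)*C(5,3) = 20; P = 4/7; answer 4/7

4/7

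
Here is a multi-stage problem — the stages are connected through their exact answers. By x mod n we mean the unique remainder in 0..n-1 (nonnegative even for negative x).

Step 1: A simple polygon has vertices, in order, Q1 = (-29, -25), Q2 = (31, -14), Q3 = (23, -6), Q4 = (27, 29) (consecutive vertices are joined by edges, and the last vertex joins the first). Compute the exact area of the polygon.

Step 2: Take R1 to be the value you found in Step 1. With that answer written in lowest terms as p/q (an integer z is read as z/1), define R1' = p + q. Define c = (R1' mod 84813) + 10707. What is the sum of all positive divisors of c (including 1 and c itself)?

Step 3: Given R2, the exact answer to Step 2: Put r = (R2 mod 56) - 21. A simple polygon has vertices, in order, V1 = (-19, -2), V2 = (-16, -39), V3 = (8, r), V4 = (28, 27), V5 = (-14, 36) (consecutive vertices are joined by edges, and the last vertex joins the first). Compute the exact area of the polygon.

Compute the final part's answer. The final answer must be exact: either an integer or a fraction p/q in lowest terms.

3027/2

Step 1: cross terms: (-29*-14 - 31*-25)=1181, (31*-6 - 23*-14)=136, (23*29 - 27*-6)=829, (27*-25 - -29*29)=166; twice the area = |2312| = 2312; area = 1156; answer 1156
Step 2: R1 = 1156; threaded value p + q = 1157; c = 11864; 11864 = 2^3 * 1483; sigma = (1 + 2 + 4 + 8) * (1 + 1483) = 15 * 1484 = 22260; answer 22260
Step 3: R2 = 22260; r = 7; cross terms: (-19*-39 - -16*-2)=709, (-16*7 - 8*-39)=200, (8*27 - 28*7)=20, (28*36 - -14*27)=1386, (-14*-2 - -19*36)=712; twice the area = |3027| = 3027; area = 3027/2; answer 3027/2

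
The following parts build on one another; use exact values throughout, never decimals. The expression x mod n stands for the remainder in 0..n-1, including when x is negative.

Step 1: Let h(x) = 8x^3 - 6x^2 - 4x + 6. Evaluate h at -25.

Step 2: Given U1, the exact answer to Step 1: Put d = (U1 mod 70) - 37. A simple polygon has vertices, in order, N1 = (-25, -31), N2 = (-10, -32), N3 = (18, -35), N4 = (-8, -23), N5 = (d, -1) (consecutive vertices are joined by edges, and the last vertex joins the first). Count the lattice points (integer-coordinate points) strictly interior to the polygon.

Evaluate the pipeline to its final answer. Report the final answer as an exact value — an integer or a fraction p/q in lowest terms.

Step 1: 8*(-25)^3 - 6*(-25)^2 - 4*(-25)^1 + 6 = (-125000) + (-3750) + (100) + (6) = -128644; answer -128644
Step 2: U1 = -128644; d = -21; cross terms: (-25*-32 - -10*-31)=490, (-10*-35 - 18*-32)=926, (18*-23 - -8*-35)=-694, (-8*-1 - -21*-23)=-475, (-21*-31 - -25*-1)=626; twice the area = |873| = 873; area = 873/2; boundary points = 1 + 1 + 2 + 1 + 2 = 7; strictly interior points = area - boundary/2 + 1 = 434; answer 434

434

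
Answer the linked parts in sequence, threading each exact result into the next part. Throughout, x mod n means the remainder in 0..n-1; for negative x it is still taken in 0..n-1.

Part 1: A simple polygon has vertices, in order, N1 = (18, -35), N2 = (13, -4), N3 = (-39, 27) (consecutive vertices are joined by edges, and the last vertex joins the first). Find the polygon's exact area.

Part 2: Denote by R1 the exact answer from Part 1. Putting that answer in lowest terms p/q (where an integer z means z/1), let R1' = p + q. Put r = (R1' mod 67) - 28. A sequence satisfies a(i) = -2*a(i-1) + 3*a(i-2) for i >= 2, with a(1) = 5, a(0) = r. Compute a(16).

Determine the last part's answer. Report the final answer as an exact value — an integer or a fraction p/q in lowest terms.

Part 1: cross terms: (18*-4 - 13*-35)=383, (13*27 - -39*-4)=195, (-39*-35 - 18*27)=879; twice the area = |1457| = 1457; area = 1457/2; answer 1457/2
Part 2: R1 = 1457/2; threaded value p + q = 1459; r = 24; a(2) = -2*(5) + 3*(24) = 62; iterating: a(2)=62, a(3)=-109, a(4)=404, a(5)=-1135, a(6)=3482, a(7)=-10369, a(8)=31184, a(9)=-93475, a(10)=280502, a(11)=-841429, a(12)=2524364, a(13)=-7573015, a(14)=22719122, a(15)=-68157289, a(16)=204471944; answer 204471944

204471944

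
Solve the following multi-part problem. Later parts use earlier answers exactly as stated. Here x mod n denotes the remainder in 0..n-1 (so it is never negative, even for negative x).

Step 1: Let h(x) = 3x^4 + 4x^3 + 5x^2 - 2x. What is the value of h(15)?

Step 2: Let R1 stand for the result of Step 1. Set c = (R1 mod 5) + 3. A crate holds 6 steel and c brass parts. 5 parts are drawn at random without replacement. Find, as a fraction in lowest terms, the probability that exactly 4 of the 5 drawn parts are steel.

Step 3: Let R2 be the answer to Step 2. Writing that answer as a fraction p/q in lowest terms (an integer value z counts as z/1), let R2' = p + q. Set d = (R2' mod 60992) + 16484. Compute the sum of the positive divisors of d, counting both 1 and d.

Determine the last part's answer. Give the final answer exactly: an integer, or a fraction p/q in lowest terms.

Step 1: 3*(15)^4 + 4*(15)^3 + 5*(15)^2 - 2*(15)^1 = (151875) + (13500) + (1125) + (-30) = 166470; answer 166470
Step 2: R1 = 166470; c = 3; total draws C(9,5) = 126; favorable C(6,4)*C(3,1) = 45; P = 5/14; answer 5/14
Step 3: R2 = 5/14; threaded value p + q = 19; d = 16503; 16503 = 3 * 5501; sigma = (1 + 3) * (1 + 5501) = 4 * 5502 = 22008; answer 22008

22008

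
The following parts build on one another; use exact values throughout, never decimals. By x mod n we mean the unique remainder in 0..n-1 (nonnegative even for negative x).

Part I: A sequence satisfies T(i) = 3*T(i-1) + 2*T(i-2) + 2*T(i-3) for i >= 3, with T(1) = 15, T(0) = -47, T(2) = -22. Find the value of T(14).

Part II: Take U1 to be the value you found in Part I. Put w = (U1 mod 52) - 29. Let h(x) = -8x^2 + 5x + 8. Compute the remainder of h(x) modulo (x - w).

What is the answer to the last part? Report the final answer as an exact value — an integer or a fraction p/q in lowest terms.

-6865

Part I: T(3) = 3*(-22) + 2*(15) + 2*(-47) = -130; iterating: T(3)=-130, T(4)=-404, T(5)=-1516, T(6)=-5616, T(7)=-20688, T(8)=-76328, T(9)=-281592, T(10)=-1038808, T(11)=-3832264, T(12)=-14137592, T(13)=-52154920, T(14)=-192404472; answer -192404472
Part II: U1 = -192404472; w = -29; remainder = value at the root: -8*(-29)^2 + 5*(-29)^1 + 8 = (-6728) + (-145) + (8) = -6865; answer -6865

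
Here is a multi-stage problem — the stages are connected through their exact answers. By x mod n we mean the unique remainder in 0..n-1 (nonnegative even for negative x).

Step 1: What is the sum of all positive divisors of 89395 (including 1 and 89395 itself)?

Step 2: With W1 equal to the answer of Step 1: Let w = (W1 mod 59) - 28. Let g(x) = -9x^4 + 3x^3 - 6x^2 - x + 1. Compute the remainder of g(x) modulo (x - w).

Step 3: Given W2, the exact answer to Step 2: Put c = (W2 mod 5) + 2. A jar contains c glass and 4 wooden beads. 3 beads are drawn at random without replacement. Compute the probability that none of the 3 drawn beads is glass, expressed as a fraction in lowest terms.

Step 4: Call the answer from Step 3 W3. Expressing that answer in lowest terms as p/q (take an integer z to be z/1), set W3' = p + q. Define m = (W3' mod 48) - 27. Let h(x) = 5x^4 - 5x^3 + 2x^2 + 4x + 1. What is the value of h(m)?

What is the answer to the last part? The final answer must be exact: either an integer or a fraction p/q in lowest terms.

Step 1: 89395 = 5 * 19 * 941; sigma = (1 + 5) * (1 + 19) * (1 + 941) = 6 * 20 * 942 = 113040; answer 113040
Step 2: W1 = 113040; w = 27; remainder = value at the root: -9*(27)^4 + 3*(27)^3 - 6*(27)^2 - 1*(27)^1 + 1 = (-4782969) + (59049) + (-4374) + (-27) + (1) = -4728320; answer -4728320
Step 3: W2 = -4728320; c = 2; total draws C(6,3) = 20; favorable C(4,3) = 4; P = 1/5; answer 1/5
Step 4: W3 = 1/5; threaded value p + q = 6; m = -21; 5*(-21)^4 - 5*(-21)^3 + 2*(-21)^2 + 4*(-21)^1 + 1 = (972405) + (46305) + (882) + (-84) + (1) = 1019509; answer 1019509

1019509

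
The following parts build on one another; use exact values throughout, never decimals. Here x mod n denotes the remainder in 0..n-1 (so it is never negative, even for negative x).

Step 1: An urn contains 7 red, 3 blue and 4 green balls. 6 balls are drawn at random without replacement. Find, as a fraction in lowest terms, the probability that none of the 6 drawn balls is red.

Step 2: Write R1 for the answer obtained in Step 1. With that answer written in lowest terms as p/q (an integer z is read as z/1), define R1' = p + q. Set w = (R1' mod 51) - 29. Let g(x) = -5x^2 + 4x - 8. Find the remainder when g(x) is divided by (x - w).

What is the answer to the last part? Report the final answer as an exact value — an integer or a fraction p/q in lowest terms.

Step 1: total draws C(14,6) = 3003; favorable C(7,6) = 7; P = 1/429; answer 1/429
Step 2: R1 = 1/429; threaded value p + q = 430; w = -7; remainder = value at the root: -5*(-7)^2 + 4*(-7)^1 - 8 = (-245) + (-28) + (-8) = -281; answer -281

-281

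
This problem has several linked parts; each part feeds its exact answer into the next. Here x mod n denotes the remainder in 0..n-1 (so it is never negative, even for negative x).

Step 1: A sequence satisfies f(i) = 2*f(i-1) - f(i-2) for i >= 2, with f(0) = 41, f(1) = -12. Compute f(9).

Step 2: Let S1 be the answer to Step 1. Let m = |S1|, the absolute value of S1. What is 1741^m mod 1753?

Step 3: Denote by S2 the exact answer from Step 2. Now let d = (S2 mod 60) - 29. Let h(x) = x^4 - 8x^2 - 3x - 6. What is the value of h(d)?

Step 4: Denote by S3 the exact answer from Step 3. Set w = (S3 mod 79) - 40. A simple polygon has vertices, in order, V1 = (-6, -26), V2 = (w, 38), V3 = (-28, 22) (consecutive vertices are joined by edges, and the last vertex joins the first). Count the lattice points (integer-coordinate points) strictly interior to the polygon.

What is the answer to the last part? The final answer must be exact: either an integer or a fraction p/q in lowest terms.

Step 1: f(2) = 2*(-12) - 1*(41) = -65; iterating: f(2)=-65, f(3)=-118, f(4)=-171, f(5)=-224, f(6)=-277, f(7)=-330, f(8)=-383, f(9)=-436; answer -436
Step 2: S1 = -436; m = 436; squarings mod 1753: 1741^1=1741, 1741^2=144, 1741^4=1453, 1741^8=597, 1741^16=550, 1741^32=984, 1741^64=600, 1741^128=635, 1741^256=35; 1741^436 = 1741^4 * 1741^16 * 1741^32 * 1741^128 * 1741^256 = 1473 (mod 1753); answer 1473
Step 3: S2 = 1473; d = 4; 1*(4)^4 - 8*(4)^2 - 3*(4)^1 - 6 = (256) + (-128) + (-12) + (-6) = 110; answer 110
Step 4: S3 = 110; w = -9; cross terms: (-6*38 - -9*-26)=-462, (-9*22 - -28*38)=866, (-28*-26 - -6*22)=860; twice the area = |1264| = 1264; area = 632; boundary points = 1 + 1 + 2 = 4; strictly interior points = area - boundary/2 + 1 = 631; answer 631

631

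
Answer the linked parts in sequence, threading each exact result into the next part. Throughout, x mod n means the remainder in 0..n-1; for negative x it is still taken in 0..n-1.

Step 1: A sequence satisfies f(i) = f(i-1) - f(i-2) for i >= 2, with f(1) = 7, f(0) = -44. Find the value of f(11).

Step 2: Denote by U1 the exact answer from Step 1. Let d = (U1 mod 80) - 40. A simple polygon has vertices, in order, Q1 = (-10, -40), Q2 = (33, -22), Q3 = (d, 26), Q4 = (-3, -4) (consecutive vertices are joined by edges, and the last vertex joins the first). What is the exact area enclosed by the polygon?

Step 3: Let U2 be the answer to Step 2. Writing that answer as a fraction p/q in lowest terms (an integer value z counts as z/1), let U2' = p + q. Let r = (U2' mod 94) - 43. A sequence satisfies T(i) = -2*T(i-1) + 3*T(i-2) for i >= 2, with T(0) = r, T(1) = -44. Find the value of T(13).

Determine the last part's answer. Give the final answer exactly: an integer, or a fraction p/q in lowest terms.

Step 1: f(2) = 1*(7) - 1*(-44) = 51; iterating: f(2)=51, f(3)=44, f(4)=-7, f(5)=-51, f(6)=-44, f(7)=7, f(8)=51, f(9)=44, f(10)=-7, f(11)=-51; answer -51
Step 2: U1 = -51; d = -11; cross terms: (-10*-22 - 33*-40)=1540, (33*26 - -11*-22)=616, (-11*-4 - -3*26)=122, (-3*-40 - -10*-4)=80; twice the area = |2358| = 2358; area = 1179; answer 1179
Step 3: U2 = 1179; threaded value p + q = 1180; r = 9; T(2) = -2*(-44) + 3*(9) = 115; iterating: T(2)=115, T(3)=-362, T(4)=1069, T(5)=-3224, T(6)=9655, T(7)=-28982, T(8)=86929, T(9)=-260804, T(10)=782395, T(11)=-2347202, T(12)=7041589, T(13)=-21124784; answer -21124784

-21124784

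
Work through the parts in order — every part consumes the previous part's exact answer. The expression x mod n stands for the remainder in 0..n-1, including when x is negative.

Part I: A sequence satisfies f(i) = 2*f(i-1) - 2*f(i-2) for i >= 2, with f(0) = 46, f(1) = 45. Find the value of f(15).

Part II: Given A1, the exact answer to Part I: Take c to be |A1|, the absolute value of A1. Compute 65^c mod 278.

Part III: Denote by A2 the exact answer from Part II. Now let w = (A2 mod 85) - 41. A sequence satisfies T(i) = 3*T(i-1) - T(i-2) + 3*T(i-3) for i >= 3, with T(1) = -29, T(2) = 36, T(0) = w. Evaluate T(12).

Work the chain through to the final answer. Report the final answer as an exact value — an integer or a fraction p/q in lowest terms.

2072619

Part I: f(2) = 2*(45) - 2*(46) = -2; iterating: f(2)=-2, f(3)=-94, f(4)=-184, f(5)=-180, f(6)=8, f(7)=376, f(8)=736, f(9)=720, f(10)=-32, f(11)=-1504, f(12)=-2944, f(13)=-2880, f(14)=128, f(15)=6016; answer 6016
Part II: A1 = 6016; c = 6016; squarings mod 278: 65^1=65, 65^2=55, 65^4=245, 65^8=255, 65^16=251, 65^32=173, 65^64=183, 65^128=129, 65^256=239, 65^512=131, 65^1024=203, 65^2048=65, 65^4096=55; 65^6016 = 65^128 * 65^256 * 65^512 * 65^1024 * 65^4096 = 129 (mod 278); answer 129
Part III: A2 = 129; w = 3; T(3) = 3*(36) - 1*(-29) + 3*(3) = 146; iterating: T(3)=146, T(4)=315, T(5)=907, T(6)=2844, T(7)=8570, T(8)=25587, T(9)=76723, T(10)=230292, T(11)=690914, T(12)=2072619; answer 2072619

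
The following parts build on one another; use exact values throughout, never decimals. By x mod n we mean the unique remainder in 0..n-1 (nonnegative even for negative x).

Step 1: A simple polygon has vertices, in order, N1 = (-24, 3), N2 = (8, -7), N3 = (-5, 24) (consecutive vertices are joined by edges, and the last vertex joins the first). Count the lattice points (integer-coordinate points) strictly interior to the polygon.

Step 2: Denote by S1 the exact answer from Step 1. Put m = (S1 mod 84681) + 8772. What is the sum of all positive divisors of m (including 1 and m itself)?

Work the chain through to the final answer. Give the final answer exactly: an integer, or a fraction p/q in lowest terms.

Step 1: cross terms: (-24*-7 - 8*3)=144, (8*24 - -5*-7)=157, (-5*3 - -24*24)=561; twice the area = |862| = 862; area = 431; boundary points = 2 + 1 + 1 = 4; strictly interior points = area - boundary/2 + 1 = 430; answer 430
Step 2: S1 = 430; m = 9202; 9202 = 2 * 43 * 107; sigma = (1 + 2) * (1 + 43) * (1 + 107) = 3 * 44 * 108 = 14256; answer 14256

14256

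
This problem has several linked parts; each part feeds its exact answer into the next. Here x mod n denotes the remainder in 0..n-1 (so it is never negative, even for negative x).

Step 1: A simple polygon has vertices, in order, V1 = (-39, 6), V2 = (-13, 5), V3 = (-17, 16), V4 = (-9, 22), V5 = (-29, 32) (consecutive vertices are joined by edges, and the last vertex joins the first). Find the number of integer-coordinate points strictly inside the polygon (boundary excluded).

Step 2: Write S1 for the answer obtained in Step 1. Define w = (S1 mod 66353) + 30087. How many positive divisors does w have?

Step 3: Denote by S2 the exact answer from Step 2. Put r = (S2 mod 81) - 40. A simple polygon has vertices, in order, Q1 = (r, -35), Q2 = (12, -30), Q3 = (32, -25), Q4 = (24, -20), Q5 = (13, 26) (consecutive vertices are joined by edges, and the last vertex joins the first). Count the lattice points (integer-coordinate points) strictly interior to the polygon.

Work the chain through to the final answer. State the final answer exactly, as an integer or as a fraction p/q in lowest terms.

Step 1: cross terms: (-39*5 - -13*6)=-117, (-13*16 - -17*5)=-123, (-17*22 - -9*16)=-230, (-9*32 - -29*22)=350, (-29*6 - -39*32)=1074; twice the area = |954| = 954; area = 477; boundary points = 1 + 1 + 2 + 10 + 2 = 16; strictly interior points = area - boundary/2 + 1 = 470; answer 470
Step 2: S1 = 470; w = 30557; 30557 is prime, so its only divisors are 1 and 30557; count = 2; answer 2
Step 3: S2 = 2; r = -38; cross terms: (-38*-30 - 12*-35)=1560, (12*-25 - 32*-30)=660, (32*-20 - 24*-25)=-40, (24*26 - 13*-20)=884, (13*-35 - -38*26)=533; twice the area = |3597| = 3597; area = 3597/2; boundary points = 5 + 5 + 1 + 1 + 1 = 13; strictly interior points = area - boundary/2 + 1 = 1793; answer 1793

1793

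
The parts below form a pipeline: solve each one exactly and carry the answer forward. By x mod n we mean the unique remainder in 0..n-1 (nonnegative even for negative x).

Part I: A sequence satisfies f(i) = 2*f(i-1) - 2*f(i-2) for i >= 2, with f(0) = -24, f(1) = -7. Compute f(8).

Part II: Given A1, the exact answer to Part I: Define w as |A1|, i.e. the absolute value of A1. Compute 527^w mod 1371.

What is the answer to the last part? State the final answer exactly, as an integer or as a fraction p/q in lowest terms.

1

Part I: f(2) = 2*(-7) - 2*(-24) = 34; iterating: f(2)=34, f(3)=82, f(4)=96, f(5)=28, f(6)=-136, f(7)=-328, f(8)=-384; answer -384
Part II: A1 = -384; w = 384; squarings mod 1371: 527^1=527, 527^2=787, 527^4=1048, 527^8=133, 527^16=1237, 527^32=133, 527^64=1237, 527^128=133, 527^256=1237; 527^384 = 527^128 * 527^256 = 1 (mod 1371); answer 1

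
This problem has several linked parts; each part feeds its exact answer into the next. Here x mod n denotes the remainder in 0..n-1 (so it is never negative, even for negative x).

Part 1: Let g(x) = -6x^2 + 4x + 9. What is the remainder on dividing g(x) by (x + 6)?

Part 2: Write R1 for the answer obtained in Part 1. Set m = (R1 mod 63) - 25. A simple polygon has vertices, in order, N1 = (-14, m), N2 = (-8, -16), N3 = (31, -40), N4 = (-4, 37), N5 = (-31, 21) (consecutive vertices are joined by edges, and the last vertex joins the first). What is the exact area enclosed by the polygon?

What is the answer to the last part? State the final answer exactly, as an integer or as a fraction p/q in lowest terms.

Part 1: remainder = value at the root: -6*(-6)^2 + 4*(-6)^1 + 9 = (-216) + (-24) + (9) = -231; answer -231
Part 2: R1 = -231; m = -4; cross terms: (-14*-16 - -8*-4)=192, (-8*-40 - 31*-16)=816, (31*37 - -4*-40)=987, (-4*21 - -31*37)=1063, (-31*-4 - -14*21)=418; twice the area = |3476| = 3476; area = 1738; answer 1738

1738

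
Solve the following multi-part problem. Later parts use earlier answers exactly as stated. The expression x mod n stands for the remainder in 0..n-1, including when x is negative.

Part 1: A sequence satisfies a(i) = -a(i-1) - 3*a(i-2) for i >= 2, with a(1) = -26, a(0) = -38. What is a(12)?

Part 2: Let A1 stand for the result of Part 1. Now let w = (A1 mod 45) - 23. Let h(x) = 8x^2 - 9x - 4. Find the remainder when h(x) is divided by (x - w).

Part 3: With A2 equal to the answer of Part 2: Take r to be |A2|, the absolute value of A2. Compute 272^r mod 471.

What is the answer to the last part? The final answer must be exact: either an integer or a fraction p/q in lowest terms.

301

Part 1: a(2) = -1*(-26) - 3*(-38) = 140; iterating: a(2)=140, a(3)=-62, a(4)=-358, a(5)=544, a(6)=530, a(7)=-2162, a(8)=572, a(9)=5914, a(10)=-7630, a(11)=-10112, a(12)=33002; answer 33002
Part 2: A1 = 33002; w = -6; remainder = value at the root: 8*(-6)^2 - 9*(-6)^1 - 4 = (288) + (54) + (-4) = 338; answer 338
Part 3: A2 = 338; r = 338; squarings mod 471: 272^1=272, 272^2=37, 272^4=427, 272^8=52, 272^16=349, 272^32=283, 272^64=19, 272^128=361, 272^256=325; 272^338 = 272^2 * 272^16 * 272^64 * 272^256 = 301 (mod 471); answer 301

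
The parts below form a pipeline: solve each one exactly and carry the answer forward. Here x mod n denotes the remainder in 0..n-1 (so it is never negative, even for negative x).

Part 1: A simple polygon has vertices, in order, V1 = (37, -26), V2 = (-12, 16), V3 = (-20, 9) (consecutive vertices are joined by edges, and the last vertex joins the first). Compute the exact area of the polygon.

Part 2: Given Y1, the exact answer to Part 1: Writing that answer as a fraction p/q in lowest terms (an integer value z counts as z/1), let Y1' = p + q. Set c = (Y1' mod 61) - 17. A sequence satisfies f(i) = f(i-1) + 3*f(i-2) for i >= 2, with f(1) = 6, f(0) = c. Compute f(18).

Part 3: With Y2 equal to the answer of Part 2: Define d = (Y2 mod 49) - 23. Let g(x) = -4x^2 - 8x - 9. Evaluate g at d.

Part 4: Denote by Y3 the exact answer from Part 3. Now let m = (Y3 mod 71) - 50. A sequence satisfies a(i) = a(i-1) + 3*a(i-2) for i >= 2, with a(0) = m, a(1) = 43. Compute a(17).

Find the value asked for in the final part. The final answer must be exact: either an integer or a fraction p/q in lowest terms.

Part 1: cross terms: (37*16 - -12*-26)=280, (-12*9 - -20*16)=212, (-20*-26 - 37*9)=187; twice the area = |679| = 679; area = 679/2; answer 679/2
Part 2: Y1 = 679/2; threaded value p + q = 681; c = -7; f(2) = 1*(6) + 3*(-7) = -15; iterating: f(2)=-15, f(3)=3, f(4)=-42, f(5)=-33, f(6)=-159, f(7)=-258, f(8)=-735, f(9)=-1509, f(10)=-3714, f(11)=-8241, f(12)=-19383, f(13)=-44106, f(14)=-102255, f(15)=-234573, f(16)=-541338, f(17)=-1245057, f(18)=-2869071; answer -2869071
Part 3: Y2 = -2869071; d = 3; -4*(3)^2 - 8*(3)^1 - 9 = (-36) + (-24) + (-9) = -69; answer -69
Part 4: Y3 = -69; m = -48; a(2) = 1*(43) + 3*(-48) = -101; iterating: a(2)=-101, a(3)=28, a(4)=-275, a(5)=-191, a(6)=-1016, a(7)=-1589, a(8)=-4637, a(9)=-9404, a(10)=-23315, a(11)=-51527, a(12)=-121472, a(13)=-276053, a(14)=-640469, a(15)=-1468628, a(16)=-3390035, a(17)=-7795919; answer -7795919

-7795919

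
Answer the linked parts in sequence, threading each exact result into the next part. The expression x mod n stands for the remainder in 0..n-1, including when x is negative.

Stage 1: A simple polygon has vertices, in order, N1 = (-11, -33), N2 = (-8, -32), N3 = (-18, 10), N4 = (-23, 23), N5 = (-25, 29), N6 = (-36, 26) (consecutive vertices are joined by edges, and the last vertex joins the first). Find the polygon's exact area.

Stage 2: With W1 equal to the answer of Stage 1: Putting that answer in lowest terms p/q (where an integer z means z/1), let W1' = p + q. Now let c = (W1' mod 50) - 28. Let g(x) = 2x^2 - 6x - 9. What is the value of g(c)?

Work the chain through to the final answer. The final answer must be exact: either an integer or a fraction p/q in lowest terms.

531

Stage 1: cross terms: (-11*-32 - -8*-33)=88, (-8*10 - -18*-32)=-656, (-18*23 - -23*10)=-184, (-23*29 - -25*23)=-92, (-25*26 - -36*29)=394, (-36*-33 - -11*26)=1474; twice the area = |1024| = 1024; area = 512; answer 512
Stage 2: W1 = 512; threaded value p + q = 513; c = -15; 2*(-15)^2 - 6*(-15)^1 - 9 = (450) + (90) + (-9) = 531; answer 531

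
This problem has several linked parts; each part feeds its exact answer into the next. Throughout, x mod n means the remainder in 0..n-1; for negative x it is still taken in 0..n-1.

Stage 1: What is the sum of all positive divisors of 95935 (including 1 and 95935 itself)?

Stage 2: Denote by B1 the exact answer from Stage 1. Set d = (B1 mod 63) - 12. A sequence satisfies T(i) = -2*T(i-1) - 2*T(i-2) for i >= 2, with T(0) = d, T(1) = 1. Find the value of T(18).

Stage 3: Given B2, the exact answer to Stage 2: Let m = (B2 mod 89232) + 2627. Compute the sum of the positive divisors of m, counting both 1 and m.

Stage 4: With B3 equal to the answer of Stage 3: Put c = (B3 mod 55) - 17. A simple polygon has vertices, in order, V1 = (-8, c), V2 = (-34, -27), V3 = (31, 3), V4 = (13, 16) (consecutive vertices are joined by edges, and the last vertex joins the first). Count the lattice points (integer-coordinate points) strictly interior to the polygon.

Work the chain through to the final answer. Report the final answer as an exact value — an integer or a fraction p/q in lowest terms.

1117

Stage 1: 95935 = 5 * 7 * 2741; sigma = (1 + 5) * (1 + 7) * (1 + 2741) = 6 * 8 * 2742 = 131616; answer 131616
Stage 2: B1 = 131616; d = -3; T(2) = -2*(1) - 2*(-3) = 4; iterating: T(2)=4, T(3)=-10, T(4)=12, T(5)=-4, T(6)=-16, T(7)=40, T(8)=-48, T(9)=16, T(10)=64, T(11)=-160, T(12)=192, T(13)=-64, T(14)=-256, T(15)=640, T(16)=-768, T(17)=256, T(18)=1024; answer 1024
Stage 3: B2 = 1024; m = 3651; 3651 = 3 * 1217; sigma = (1 + 3) * (1 + 1217) = 4 * 1218 = 4872; answer 4872
Stage 4: B3 = 4872; c = 15; cross terms: (-8*-27 - -34*15)=726, (-34*3 - 31*-27)=735, (31*16 - 13*3)=457, (13*15 - -8*16)=323; twice the area = |2241| = 2241; area = 2241/2; boundary points = 2 + 5 + 1 + 1 = 9; strictly interior points = area - boundary/2 + 1 = 1117; answer 1117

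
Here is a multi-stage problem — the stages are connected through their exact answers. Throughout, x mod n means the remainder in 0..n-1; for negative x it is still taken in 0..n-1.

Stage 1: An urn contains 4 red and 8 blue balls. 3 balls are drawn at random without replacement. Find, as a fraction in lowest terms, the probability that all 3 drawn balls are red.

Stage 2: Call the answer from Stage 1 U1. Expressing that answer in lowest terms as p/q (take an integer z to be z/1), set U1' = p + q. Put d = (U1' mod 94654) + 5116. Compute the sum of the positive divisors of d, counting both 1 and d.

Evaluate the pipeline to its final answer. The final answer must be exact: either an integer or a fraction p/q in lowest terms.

12096

Stage 1: total draws C(12,3) = 220; favorable C(4,3) = 4; P = 1/55; answer 1/55
Stage 2: U1 = 1/55; threaded value p + q = 56; d = 5172; 5172 = 2^2 * 3 * 431; sigma = (1 + 2 + 4) * (1 + 3) * (1 + 431) = 7 * 4 * 432 = 12096; answer 12096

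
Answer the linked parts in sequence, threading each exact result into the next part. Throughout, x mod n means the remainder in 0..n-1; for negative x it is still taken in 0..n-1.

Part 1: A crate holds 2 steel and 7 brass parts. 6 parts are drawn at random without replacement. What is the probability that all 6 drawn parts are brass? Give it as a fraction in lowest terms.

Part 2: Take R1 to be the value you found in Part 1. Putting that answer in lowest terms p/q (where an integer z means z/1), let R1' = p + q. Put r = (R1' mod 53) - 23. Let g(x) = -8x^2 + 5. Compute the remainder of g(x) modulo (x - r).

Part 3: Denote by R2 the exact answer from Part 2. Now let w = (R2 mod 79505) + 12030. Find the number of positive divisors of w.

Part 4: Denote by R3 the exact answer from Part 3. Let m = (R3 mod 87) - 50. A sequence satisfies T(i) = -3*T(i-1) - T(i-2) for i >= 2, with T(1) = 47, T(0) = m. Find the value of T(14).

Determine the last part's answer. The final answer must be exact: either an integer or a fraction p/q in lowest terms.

Part 1: total draws C(9,6) = 84; favorable C(7,6) = 7; P = 1/12; answer 1/12
Part 2: R1 = 1/12; threaded value p + q = 13; r = -10; remainder = value at the root: -8*(-10)^2 + 5 = (-800) + (5) = -795; answer -795
Part 3: R2 = -795; w = 90740; 90740 = 2^2 * 5 * 13 * 349; number of divisors = (2+1) * (1+1) * (1+1) * (1+1) = 24; answer 24
Part 4: R3 = 24; m = -26; T(2) = -3*(47) - 1*(-26) = -115; iterating: T(2)=-115, T(3)=298, T(4)=-779, T(5)=2039, T(6)=-5338, T(7)=13975, T(8)=-36587, T(9)=95786, T(10)=-250771, T(11)=656527, T(12)=-1718810, T(13)=4499903, T(14)=-11780899; answer -11780899

-11780899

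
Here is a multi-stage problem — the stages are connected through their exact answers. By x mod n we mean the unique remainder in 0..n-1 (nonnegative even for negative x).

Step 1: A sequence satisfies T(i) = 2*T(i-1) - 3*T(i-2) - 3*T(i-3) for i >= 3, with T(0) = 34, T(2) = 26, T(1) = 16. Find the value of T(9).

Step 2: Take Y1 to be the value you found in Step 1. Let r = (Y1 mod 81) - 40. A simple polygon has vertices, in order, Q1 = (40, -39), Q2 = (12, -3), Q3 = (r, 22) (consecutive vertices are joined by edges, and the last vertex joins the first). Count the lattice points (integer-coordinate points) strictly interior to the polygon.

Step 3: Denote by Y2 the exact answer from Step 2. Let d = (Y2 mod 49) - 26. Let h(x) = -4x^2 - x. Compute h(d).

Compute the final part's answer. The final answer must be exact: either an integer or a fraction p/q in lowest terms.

Step 1: T(3) = 2*(26) - 3*(16) - 3*(34) = -98; iterating: T(3)=-98, T(4)=-322, T(5)=-428, T(6)=404, T(7)=3058, T(8)=6188, T(9)=1990; answer 1990
Step 2: Y1 = 1990; r = 6; cross terms: (40*-3 - 12*-39)=348, (12*22 - 6*-3)=282, (6*-39 - 40*22)=-1114; twice the area = |-484| = 484; area = 242; boundary points = 4 + 1 + 1 = 6; strictly interior points = area - boundary/2 + 1 = 240; answer 240
Step 3: Y2 = 240; d = 18; -4*(18)^2 - 1*(18)^1 = (-1296) + (-18) = -1314; answer -1314

-1314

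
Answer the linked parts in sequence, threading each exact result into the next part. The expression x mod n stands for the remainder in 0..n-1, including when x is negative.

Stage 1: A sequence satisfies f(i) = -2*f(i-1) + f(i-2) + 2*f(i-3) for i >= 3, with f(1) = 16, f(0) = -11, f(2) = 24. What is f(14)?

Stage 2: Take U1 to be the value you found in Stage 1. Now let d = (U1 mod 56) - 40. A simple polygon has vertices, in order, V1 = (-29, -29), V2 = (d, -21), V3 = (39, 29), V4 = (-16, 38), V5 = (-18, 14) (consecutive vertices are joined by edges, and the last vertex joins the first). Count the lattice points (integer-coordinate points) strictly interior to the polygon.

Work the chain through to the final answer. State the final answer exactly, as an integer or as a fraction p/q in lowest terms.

Stage 1: f(3) = -2*(24) + 1*(16) + 2*(-11) = -54; iterating: f(3)=-54, f(4)=164, f(5)=-334, f(6)=724, f(7)=-1454, f(8)=2964, f(9)=-5934, f(10)=11924, f(11)=-23854, f(12)=47764, f(13)=-95534, f(14)=191124; answer 191124
Stage 2: U1 = 191124; d = 12; cross terms: (-29*-21 - 12*-29)=957, (12*29 - 39*-21)=1167, (39*38 - -16*29)=1946, (-16*14 - -18*38)=460, (-18*-29 - -29*14)=928; twice the area = |5458| = 5458; area = 2729; boundary points = 1 + 1 + 1 + 2 + 1 = 6; strictly interior points = area - boundary/2 + 1 = 2727; answer 2727

2727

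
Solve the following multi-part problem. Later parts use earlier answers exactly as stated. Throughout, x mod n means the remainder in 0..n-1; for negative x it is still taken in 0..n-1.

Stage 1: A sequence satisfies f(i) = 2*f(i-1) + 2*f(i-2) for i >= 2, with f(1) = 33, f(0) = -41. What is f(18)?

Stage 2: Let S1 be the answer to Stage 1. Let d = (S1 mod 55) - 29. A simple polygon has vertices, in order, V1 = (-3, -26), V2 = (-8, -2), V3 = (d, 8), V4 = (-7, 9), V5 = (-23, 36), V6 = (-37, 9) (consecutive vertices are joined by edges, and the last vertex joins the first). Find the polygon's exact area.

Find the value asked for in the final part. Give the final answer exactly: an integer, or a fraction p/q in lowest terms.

2013/2

Stage 1: f(2) = 2*(33) + 2*(-41) = -16; iterating: f(2)=-16, f(3)=34, f(4)=36, f(5)=140, f(6)=352, f(7)=984, f(8)=2672, f(9)=7312, f(10)=19968, f(11)=54560, f(12)=149056, f(13)=407232, f(14)=1112576, f(15)=3039616, f(16)=8304384, f(17)=22688000, f(18)=61984768; answer 61984768
Stage 2: S1 = 61984768; d = 14; cross terms: (-3*-2 - -8*-26)=-202, (-8*8 - 14*-2)=-36, (14*9 - -7*8)=182, (-7*36 - -23*9)=-45, (-23*9 - -37*36)=1125, (-37*-26 - -3*9)=989; twice the area = |2013| = 2013; area = 2013/2; answer 2013/2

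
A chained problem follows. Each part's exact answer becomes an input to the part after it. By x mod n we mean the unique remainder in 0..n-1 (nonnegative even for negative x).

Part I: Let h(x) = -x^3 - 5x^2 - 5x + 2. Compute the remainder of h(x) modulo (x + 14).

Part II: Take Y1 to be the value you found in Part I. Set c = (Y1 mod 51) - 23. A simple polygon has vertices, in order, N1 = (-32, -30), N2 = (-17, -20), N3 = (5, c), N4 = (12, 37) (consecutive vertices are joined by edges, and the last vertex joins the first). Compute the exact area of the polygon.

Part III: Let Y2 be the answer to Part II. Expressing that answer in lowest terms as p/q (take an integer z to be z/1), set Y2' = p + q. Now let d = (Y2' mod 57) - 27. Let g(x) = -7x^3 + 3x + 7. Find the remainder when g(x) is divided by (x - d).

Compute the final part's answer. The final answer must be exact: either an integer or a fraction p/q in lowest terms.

-23573

Part I: remainder = value at the root: -1*(-14)^3 - 5*(-14)^2 - 5*(-14)^1 + 2 = (2744) + (-980) + (70) + (2) = 1836; answer 1836
Part II: Y1 = 1836; c = -23; cross terms: (-32*-20 - -17*-30)=130, (-17*-23 - 5*-20)=491, (5*37 - 12*-23)=461, (12*-30 - -32*37)=824; twice the area = |1906| = 1906; area = 953; answer 953
Part III: Y2 = 953; threaded value p + q = 954; d = 15; remainder = value at the root: -7*(15)^3 + 3*(15)^1 + 7 = (-23625) + (45) + (7) = -23573; answer -23573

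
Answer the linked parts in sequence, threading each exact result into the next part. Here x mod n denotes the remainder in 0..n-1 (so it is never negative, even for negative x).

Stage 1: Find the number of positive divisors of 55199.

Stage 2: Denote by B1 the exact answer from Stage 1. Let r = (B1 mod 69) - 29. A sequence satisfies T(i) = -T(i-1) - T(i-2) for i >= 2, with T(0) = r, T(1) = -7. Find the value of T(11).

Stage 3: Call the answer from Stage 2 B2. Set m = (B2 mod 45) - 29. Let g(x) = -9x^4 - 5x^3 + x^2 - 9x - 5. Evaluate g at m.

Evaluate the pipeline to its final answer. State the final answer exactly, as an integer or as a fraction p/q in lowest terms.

Stage 1: 55199 = 17^2 * 191; number of divisors = (2+1) * (1+1) = 6; answer 6
Stage 2: B1 = 6; r = -23; T(2) = -1*(-7) - 1*(-23) = 30; iterating: T(2)=30, T(3)=-23, T(4)=-7, T(5)=30, T(6)=-23, T(7)=-7, T(8)=30, T(9)=-23, T(10)=-7, T(11)=30; answer 30
Stage 3: B2 = 30; m = 1; -9*(1)^4 - 5*(1)^3 + 1*(1)^2 - 9*(1)^1 - 5 = (-9) + (-5) + (1) + (-9) + (-5) = -27; answer -27

-27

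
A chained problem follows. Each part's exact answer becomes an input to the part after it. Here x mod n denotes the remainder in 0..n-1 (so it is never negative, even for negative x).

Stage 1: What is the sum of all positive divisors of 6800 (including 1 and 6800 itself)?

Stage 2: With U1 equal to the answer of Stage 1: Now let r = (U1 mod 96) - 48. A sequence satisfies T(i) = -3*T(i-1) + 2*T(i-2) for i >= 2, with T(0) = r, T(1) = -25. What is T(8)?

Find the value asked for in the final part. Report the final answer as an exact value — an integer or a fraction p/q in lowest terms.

51195

Stage 1: 6800 = 2^4 * 5^2 * 17; sigma = (1 + 2 + 4 + 8 + 16) * (1 + 5 + 25) * (1 + 17) = 31 * 31 * 18 = 17298; answer 17298
Stage 2: U1 = 17298; r = -30; T(2) = -3*(-25) + 2*(-30) = 15; iterating: T(2)=15, T(3)=-95, T(4)=315, T(5)=-1135, T(6)=4035, T(7)=-14375, T(8)=51195; answer 51195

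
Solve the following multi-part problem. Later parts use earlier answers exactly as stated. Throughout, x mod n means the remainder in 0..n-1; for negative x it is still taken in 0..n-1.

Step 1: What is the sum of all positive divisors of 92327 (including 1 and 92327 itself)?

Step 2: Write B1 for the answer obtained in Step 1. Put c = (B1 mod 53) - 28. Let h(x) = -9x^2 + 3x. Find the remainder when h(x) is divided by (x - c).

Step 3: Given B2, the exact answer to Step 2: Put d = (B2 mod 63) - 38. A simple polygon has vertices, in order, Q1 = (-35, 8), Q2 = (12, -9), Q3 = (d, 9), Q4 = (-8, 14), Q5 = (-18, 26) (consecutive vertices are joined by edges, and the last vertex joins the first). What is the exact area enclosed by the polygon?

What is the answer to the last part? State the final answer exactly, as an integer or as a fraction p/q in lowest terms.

611/2

Step 1: 92327 = 17 * 5431; sigma = (1 + 17) * (1 + 5431) = 18 * 5432 = 97776; answer 97776
Step 2: B1 = 97776; c = 16; remainder = value at the root: -9*(16)^2 + 3*(16)^1 = (-2304) + (48) = -2256; answer -2256
Step 3: B2 = -2256; d = -26; cross terms: (-35*-9 - 12*8)=219, (12*9 - -26*-9)=-126, (-26*14 - -8*9)=-292, (-8*26 - -18*14)=44, (-18*8 - -35*26)=766; twice the area = |611| = 611; area = 611/2; answer 611/2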